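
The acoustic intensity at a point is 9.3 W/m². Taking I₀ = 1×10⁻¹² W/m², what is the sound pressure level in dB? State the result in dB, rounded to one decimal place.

129.7 dB

I/I₀ = 9.3/10⁻¹² = 9.3×10^12, and L = 10·log₁₀(I/I₀).
L = 10·(0.9685 + 12) = 129.68 dB.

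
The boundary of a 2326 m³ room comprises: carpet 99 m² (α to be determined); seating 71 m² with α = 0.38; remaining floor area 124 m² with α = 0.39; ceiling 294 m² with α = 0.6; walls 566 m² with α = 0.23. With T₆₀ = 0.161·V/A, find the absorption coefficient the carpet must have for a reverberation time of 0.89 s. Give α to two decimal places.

0.39

A = 0.161·V/T₆₀ = 0.161·2326/0.89 = 420.77 m² sabins.
Absorption from the other surfaces = 71·0.38 + 124·0.39 + 294·0.6 + 566·0.23 = 381.92 m², so the carpet must supply 38.85 m² over 99 m².
α = 38.85/99 = 0.392.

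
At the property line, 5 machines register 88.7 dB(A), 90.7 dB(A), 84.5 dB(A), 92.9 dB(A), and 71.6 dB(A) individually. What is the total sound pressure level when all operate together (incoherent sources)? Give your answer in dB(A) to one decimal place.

96.2 dB(A)

For uncorrelated sources the intensities add, so convert each level to linear form, sum, and take 10·log₁₀ of the total.
Σ 10^(L/10) = 10^(88.7/10) + 10^(90.7/10) + 10^(84.5/10) + 10^(92.9/10) + 10^(71.6/10) = 4.162e+09.
L_total = 10·log₁₀(4.162e+09) = 96.19 dB(A).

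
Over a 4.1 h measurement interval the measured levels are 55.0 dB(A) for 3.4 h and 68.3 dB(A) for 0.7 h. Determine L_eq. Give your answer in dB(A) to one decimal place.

L_eq = 10·log₁₀[(1/T)·Σ tᵢ·10^(Lᵢ/10)] with T = 4.1 h.
Σ tᵢ·10^(Lᵢ/10) = 3.4·10^(55.0/10) + 0.7·10^(68.3/10) = 5.808e+06.
L_eq = 10·log₁₀(5.808e+06/4.1) = 61.51 dB(A).

61.5 dB(A)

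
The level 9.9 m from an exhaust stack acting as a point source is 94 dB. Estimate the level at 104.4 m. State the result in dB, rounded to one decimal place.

73.5 dB

Point-source attenuation: ΔL = 20·log₁₀(r₂/r₁) = 20·log₁₀(104.4/9.9) = 20.461 dB.
L₂ = 94 − 20·log₁₀(104.4/9.9) = 94 − 20.461 = 73.54 dB.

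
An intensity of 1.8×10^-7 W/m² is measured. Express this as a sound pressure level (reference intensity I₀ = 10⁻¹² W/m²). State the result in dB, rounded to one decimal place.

52.6 dB

Dividing by I₀ shifts the exponent by 12: I/I₀ = 1.8×10^5.
L = 10·(0.2553 + 5) = 52.55 dB.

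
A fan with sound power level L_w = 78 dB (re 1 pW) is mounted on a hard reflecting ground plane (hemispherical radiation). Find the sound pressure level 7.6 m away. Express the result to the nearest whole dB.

52 dB

Free-field hemispherical radiation: L_p = L_w − 10·log₁₀(2π·r²), r = 7.6 m.
2π·r² = 362.9 m², 10·log₁₀ of that is 25.598 dB.
L_p = 78 − 25.598 = 52.40 dB.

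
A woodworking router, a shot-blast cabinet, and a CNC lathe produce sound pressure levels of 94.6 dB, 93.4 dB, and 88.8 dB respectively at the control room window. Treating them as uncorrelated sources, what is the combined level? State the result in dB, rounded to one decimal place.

Incoherent sources combine by intensity addition: L_total = 10·log₁₀(Σ 10^(L_i/10)).
Σ 10^(L/10) = 10^(94.6/10) + 10^(93.4/10) + 10^(88.8/10) = 5.830e+09.
L_total = 10·log₁₀(5.830e+09) = 97.66 dB.

97.7 dB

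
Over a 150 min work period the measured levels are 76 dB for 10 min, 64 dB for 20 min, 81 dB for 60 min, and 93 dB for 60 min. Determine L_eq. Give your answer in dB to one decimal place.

L_eq = 10·log₁₀[(1/T)·Σ tᵢ·10^(Lᵢ/10)] with T = 150 min.
Σ tᵢ·10^(Lᵢ/10) = 10·10^(76/10) + 20·10^(64/10) + 60·10^(81/10) + 60·10^(93/10) = 1.277e+11.
L_eq = 10·log₁₀(1.277e+11/150) = 89.30 dB.

89.3 dB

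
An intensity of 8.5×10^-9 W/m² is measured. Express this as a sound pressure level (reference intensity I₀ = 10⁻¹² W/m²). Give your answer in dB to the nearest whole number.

Dividing by I₀ shifts the exponent by 12: I/I₀ = 8.5×10^3.
L = 10·(0.9294 + 3) = 39.29 dB.

39 dB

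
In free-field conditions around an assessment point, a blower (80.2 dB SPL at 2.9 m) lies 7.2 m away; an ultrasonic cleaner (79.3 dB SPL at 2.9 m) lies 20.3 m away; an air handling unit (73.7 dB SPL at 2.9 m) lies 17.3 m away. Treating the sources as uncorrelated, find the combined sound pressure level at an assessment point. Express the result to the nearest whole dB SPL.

Propagate each source to the receiver with L = L_ref − 20·log₁₀(r/r_ref), then add intensities.
blower: 80.2 − 20·log₁₀(7.2/2.9) = 80.2 − 7.90 = 72.30 dB SPL.
ultrasonic cleaner: 79.3 − 20·log₁₀(20.3/2.9) = 79.3 − 16.90 = 62.40 dB SPL.
air handling unit: 73.7 − 20·log₁₀(17.3/2.9) = 73.7 − 15.51 = 58.19 dB SPL.
Σ 10^(L/10) = 1.938e+07 → L_total = 10·log₁₀(1.938e+07) = 72.87 dB SPL.

73 dB SPL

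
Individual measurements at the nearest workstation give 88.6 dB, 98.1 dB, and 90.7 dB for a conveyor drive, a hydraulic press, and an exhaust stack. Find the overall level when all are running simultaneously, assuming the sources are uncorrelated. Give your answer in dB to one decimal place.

Incoherent sources combine by intensity addition: L_total = 10·log₁₀(Σ 10^(L_i/10)).
Σ 10^(L/10) = 10^(88.6/10) + 10^(98.1/10) + 10^(90.7/10) = 8.356e+09.
L_total = 10·log₁₀(8.356e+09) = 99.22 dB.

99.2 dB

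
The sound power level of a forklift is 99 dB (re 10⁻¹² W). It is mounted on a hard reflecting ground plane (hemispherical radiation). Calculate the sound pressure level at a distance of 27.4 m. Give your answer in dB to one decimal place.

Free-field hemispherical radiation: L_p = L_w − 10·log₁₀(2π·r²), r = 27.4 m.
2π·r² = 4717 m², 10·log₁₀ of that is 36.737 dB.
L_p = 99 − 36.737 = 62.26 dB.

62.3 dB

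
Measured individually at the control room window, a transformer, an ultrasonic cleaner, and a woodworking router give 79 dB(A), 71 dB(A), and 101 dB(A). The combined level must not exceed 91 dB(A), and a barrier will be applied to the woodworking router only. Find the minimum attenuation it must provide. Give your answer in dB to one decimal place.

The untreated sources together contribute 10^(79/10) + 10^(71/10) = 9.202e+07, i.e. 79.64 dB(A).
The limit corresponds to 10^(91/10) = 1.259e+09; subtracting the fixed part leaves 1.167e+09 for the woodworking router, i.e. 90.67 dB(A).
So the woodworking router must be reduced from 101 to 90.67 dB(A): IL = 10.33 dB.

10.3 dB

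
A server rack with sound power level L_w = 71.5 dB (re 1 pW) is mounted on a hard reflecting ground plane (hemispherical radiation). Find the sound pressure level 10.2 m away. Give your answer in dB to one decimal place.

43.3 dB

Free-field hemispherical radiation: L_p = L_w − 10·log₁₀(2π·r²), r = 10.2 m.
2π·r² = 653.7 m², 10·log₁₀ of that is 28.154 dB.
L_p = 71.5 − 28.154 = 43.35 dB.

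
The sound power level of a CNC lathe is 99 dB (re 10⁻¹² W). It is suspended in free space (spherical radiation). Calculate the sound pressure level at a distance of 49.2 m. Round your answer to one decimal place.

54.2 dB

L_p = L_w − 10·log₁₀(4π·r²) with r = 49.2 m.
4π·r² = 3.042e+04 m², 10·log₁₀ of that is 44.831 dB.
L_p = 99 − 44.831 = 54.17 dB.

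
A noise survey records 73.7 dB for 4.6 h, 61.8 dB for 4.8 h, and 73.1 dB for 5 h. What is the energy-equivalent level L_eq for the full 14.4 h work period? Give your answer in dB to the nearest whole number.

72 dB

L_eq = 10·log₁₀[(1/T)·Σ tᵢ·10^(Lᵢ/10)] with T = 14.4 h.
Σ tᵢ·10^(Lᵢ/10) = 4.6·10^(73.7/10) + 4.8·10^(61.8/10) + 5·10^(73.1/10) = 2.172e+08.
L_eq = 10·log₁₀(2.172e+08/14.4) = 71.78 dB.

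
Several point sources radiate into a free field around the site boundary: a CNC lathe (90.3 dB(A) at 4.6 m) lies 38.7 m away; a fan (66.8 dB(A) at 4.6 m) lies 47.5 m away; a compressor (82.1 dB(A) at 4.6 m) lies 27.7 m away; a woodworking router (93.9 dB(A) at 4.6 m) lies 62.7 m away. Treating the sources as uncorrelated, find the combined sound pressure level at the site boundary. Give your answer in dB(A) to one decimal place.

Propagate each source to the receiver with L = L_ref − 20·log₁₀(r/r_ref), then add intensities.
CNC lathe: 90.3 − 20·log₁₀(38.7/4.6) = 90.3 − 18.50 = 71.80 dB(A).
fan: 66.8 − 20·log₁₀(47.5/4.6) = 66.8 − 20.28 = 46.52 dB(A).
compressor: 82.1 − 20·log₁₀(27.7/4.6) = 82.1 − 15.59 = 66.51 dB(A).
woodworking router: 93.9 − 20·log₁₀(62.7/4.6) = 93.9 − 22.69 = 71.21 dB(A).
Σ 10^(L/10) = 3.287e+07 → L_total = 10·log₁₀(3.287e+07) = 75.17 dB(A).

75.2 dB(A)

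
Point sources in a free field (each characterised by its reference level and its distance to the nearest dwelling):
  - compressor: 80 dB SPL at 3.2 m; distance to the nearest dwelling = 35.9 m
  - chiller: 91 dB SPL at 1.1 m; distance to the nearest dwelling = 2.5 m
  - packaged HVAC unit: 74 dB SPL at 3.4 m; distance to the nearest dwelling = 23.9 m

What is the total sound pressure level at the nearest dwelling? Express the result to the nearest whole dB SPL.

First find each source's level at the receiver (point-source: −20·log₁₀(r/r_ref)), then combine on an intensity basis.
compressor: 80 − 20·log₁₀(35.9/3.2) = 80 − 21.00 = 59.00 dB SPL.
chiller: 91 − 20·log₁₀(2.5/1.1) = 91 − 7.13 = 83.87 dB SPL.
packaged HVAC unit: 74 − 20·log₁₀(23.9/3.4) = 74 − 16.94 = 57.06 dB SPL.
Σ 10^(L/10) = 2.450e+08 → L_total = 10·log₁₀(2.450e+08) = 83.89 dB SPL.

84 dB SPL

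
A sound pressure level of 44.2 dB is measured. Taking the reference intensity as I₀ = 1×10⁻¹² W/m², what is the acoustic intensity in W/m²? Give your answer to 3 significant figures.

L = 10·log₁₀(I/I₀) ⇒ I = I₀·10^(L/10) = 10⁻¹² × 10^4.42.

2.63e-08 W/m²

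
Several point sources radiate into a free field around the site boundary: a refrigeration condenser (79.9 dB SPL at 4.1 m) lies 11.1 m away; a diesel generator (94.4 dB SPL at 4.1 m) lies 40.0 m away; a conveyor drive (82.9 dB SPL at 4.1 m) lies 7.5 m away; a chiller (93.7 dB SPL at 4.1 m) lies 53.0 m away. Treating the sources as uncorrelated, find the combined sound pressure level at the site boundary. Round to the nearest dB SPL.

81 dB SPL

First find each source's level at the receiver (point-source: −20·log₁₀(r/r_ref)), then combine on an intensity basis.
refrigeration condenser: 79.9 − 20·log₁₀(11.1/4.1) = 79.9 − 8.65 = 71.25 dB SPL.
diesel generator: 94.4 − 20·log₁₀(40.0/4.1) = 94.4 − 19.79 = 74.61 dB SPL.
conveyor drive: 82.9 − 20·log₁₀(7.5/4.1) = 82.9 − 5.25 = 77.65 dB SPL.
chiller: 93.7 − 20·log₁₀(53.0/4.1) = 93.7 − 22.23 = 71.47 dB SPL.
Σ 10^(L/10) = 1.146e+08 → L_total = 10·log₁₀(1.146e+08) = 80.59 dB SPL.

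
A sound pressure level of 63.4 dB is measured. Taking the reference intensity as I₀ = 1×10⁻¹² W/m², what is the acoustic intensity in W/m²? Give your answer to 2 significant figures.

2.2e-06 W/m²

I/I₀ = 10^(63.4/10) = 2.188e+06, so I = 2.188e+06 × 10⁻¹² W/m².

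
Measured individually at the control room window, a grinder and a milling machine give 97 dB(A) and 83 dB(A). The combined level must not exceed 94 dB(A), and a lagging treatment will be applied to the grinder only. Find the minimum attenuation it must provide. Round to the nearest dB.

Fixed contribution from the other source: Σ 10^(L/10) = 10^(83/10) = 1.995e+08 (83.00 dB(A)).
The limit corresponds to 10^(94/10) = 2.512e+09; subtracting the fixed part leaves 2.312e+09 for the grinder, i.e. 93.64 dB(A).
So the grinder must be reduced from 97 to 93.64 dB(A): IL = 3.36 dB.

3 dB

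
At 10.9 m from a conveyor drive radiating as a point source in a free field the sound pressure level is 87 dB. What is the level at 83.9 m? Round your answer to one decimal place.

69.3 dB

For a point source, L₂ = L₁ − 20·log₁₀(r₂/r₁).
L₂ = 87 − 20·log₁₀(83.9/10.9) = 87 − 17.727 = 69.27 dB.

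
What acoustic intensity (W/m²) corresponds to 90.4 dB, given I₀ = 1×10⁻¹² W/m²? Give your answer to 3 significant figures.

0.00110 W/m²

L = 10·log₁₀(I/I₀) ⇒ I = I₀·10^(L/10) = 10⁻¹² × 10^9.04.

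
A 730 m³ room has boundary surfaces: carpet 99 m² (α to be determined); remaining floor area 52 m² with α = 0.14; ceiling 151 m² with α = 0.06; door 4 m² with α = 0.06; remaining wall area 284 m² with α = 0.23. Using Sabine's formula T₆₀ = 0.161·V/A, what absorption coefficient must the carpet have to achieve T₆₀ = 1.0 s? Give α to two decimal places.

A = 0.161·V/T₆₀ = 0.161·730/1.0 = 117.53 m² sabins.
Absorption from the other surfaces = 52·0.14 + 151·0.06 + 4·0.06 + 284·0.23 = 81.90 m², so the carpet must supply 35.63 m² over 99 m².
α = 35.63/99 = 0.360.

0.36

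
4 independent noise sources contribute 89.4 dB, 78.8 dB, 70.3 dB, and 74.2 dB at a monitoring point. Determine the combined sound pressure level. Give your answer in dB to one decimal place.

For uncorrelated sources the intensities add, so convert each level to linear form, sum, and take 10·log₁₀ of the total.
Σ 10^(L/10) = 10^(89.4/10) + 10^(78.8/10) + 10^(70.3/10) + 10^(74.2/10) = 9.838e+08.
L_total = 10·log₁₀(9.838e+08) = 89.93 dB.

89.9 dB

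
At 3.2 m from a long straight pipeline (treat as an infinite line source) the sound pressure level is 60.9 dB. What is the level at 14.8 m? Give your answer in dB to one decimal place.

54.2 dB

For a line source, L₂ = L₁ − 10·log₁₀(r₂/r₁).
L₂ = 60.9 − 10·log₁₀(14.8/3.2) = 60.9 − 6.651 = 54.25 dB.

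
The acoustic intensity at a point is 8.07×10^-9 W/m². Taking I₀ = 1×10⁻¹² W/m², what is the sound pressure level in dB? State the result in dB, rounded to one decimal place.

L = 10·log₁₀(I/I₀) = 10·log₁₀(8.07×10^-9/10⁻¹²) = 10·log₁₀(8.07×10^3).
L = 10·(0.9069 + 3) = 39.07 dB.

39.1 dB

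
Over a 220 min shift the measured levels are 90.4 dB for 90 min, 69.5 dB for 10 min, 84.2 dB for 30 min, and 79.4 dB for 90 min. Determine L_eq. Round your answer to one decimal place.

87.2 dB

Weight each interval's intensity by its duration and average over T = 220 min:
Σ tᵢ·10^(Lᵢ/10) = 90·10^(90.4/10) + 10·10^(69.5/10) + 30·10^(84.2/10) + 90·10^(79.4/10) = 1.145e+11.
L_eq = 10·log₁₀(1.145e+11/220) = 87.16 dB.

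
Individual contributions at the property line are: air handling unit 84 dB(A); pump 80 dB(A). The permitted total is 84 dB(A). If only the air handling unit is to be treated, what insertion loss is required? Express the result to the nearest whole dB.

The untreated sources together contribute 10^(80/10) = 1.000e+08, i.e. 80.00 dB(A).
To meet 84 dB(A) overall, the treated air handling unit may contribute at most 10^(84/10) − 1.000e+08 = 1.512e+08, i.e. 81.80 dB(A).
So the air handling unit must be reduced from 84 to 81.80 dB(A): IL = 2.20 dB.

2 dB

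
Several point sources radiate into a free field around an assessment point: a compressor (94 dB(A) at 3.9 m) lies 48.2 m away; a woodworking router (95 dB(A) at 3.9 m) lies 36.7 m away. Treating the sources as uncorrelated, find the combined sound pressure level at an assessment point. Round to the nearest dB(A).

Propagate each source to the receiver with L = L_ref − 20·log₁₀(r/r_ref), then add intensities.
compressor: 94 − 20·log₁₀(48.2/3.9) = 94 − 21.84 = 72.16 dB(A).
woodworking router: 95 − 20·log₁₀(36.7/3.9) = 95 − 19.47 = 75.53 dB(A).
Σ 10^(L/10) = 5.216e+07 → L_total = 10·log₁₀(5.216e+07) = 77.17 dB(A).

77 dB(A)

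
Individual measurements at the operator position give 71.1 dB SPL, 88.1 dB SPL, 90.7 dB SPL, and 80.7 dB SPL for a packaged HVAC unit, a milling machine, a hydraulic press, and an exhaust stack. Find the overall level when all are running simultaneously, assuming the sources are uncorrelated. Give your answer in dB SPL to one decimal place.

92.9 dB SPL

For uncorrelated sources the intensities add, so convert each level to linear form, sum, and take 10·log₁₀ of the total.
Σ 10^(L/10) = 10^(71.1/10) + 10^(88.1/10) + 10^(90.7/10) + 10^(80.7/10) = 1.951e+09.
L_total = 10·log₁₀(1.951e+09) = 92.90 dB SPL.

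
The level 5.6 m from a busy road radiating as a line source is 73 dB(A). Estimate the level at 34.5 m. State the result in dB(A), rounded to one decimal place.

65.1 dB(A)

Cylindrical spreading from a line source gives a 10·log₁₀(r₂/r₁) drop.
L₂ = 73 − 10·log₁₀(34.5/5.6) = 73 − 7.896 = 65.10 dB(A).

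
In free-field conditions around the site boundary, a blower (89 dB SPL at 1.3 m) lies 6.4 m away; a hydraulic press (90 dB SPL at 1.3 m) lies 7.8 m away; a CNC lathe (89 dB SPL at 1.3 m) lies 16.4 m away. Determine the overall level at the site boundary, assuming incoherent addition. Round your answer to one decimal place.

Apply inverse-square spreading to bring every level to the receiver, then sum 10^(L/10).
blower: 89 − 20·log₁₀(6.4/1.3) = 89 − 13.84 = 75.16 dB SPL.
hydraulic press: 90 − 20·log₁₀(7.8/1.3) = 90 − 15.56 = 74.44 dB SPL.
CNC lathe: 89 − 20·log₁₀(16.4/1.3) = 89 − 22.02 = 66.98 dB SPL.
Σ 10^(L/10) = 6.554e+07 → L_total = 10·log₁₀(6.554e+07) = 78.17 dB SPL.

78.2 dB SPL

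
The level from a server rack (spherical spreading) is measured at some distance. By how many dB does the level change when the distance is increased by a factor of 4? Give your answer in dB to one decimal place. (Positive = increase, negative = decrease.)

-12.0 dB

A point source loses 6 dB per doubling of distance; generally ΔL = −20·log₁₀(r₂/r₁).
ΔL = −20·log₁₀(4) = -12.04 dB.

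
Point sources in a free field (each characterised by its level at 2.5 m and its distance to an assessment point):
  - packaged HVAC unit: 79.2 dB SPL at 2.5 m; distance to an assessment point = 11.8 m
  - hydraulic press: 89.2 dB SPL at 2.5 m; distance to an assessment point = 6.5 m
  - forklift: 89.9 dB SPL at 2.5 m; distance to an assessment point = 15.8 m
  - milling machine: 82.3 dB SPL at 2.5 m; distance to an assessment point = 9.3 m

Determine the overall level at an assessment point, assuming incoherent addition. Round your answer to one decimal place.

82.1 dB SPL

Propagate each source to the receiver with L = L_ref − 20·log₁₀(r/r_ref), then add intensities.
packaged HVAC unit: 79.2 − 20·log₁₀(11.8/2.5) = 79.2 − 13.48 = 65.72 dB SPL.
hydraulic press: 89.2 − 20·log₁₀(6.5/2.5) = 89.2 − 8.30 = 80.90 dB SPL.
forklift: 89.9 − 20·log₁₀(15.8/2.5) = 89.9 − 16.01 = 73.89 dB SPL.
milling machine: 82.3 − 20·log₁₀(9.3/2.5) = 82.3 − 11.41 = 70.89 dB SPL.
Σ 10^(L/10) = 1.635e+08 → L_total = 10·log₁₀(1.635e+08) = 82.14 dB SPL.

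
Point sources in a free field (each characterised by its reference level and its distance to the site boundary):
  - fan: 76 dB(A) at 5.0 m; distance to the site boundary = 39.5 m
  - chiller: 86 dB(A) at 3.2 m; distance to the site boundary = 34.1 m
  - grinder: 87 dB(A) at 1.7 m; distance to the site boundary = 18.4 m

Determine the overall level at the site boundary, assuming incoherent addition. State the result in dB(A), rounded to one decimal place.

69.3 dB(A)

Propagate each source to the receiver with L = L_ref − 20·log₁₀(r/r_ref), then add intensities.
fan: 76 − 20·log₁₀(39.5/5.0) = 76 − 17.95 = 58.05 dB(A).
chiller: 86 − 20·log₁₀(34.1/3.2) = 86 − 20.55 = 65.45 dB(A).
grinder: 87 − 20·log₁₀(18.4/1.7) = 87 − 20.69 = 66.31 dB(A).
Σ 10^(L/10) = 8.422e+06 → L_total = 10·log₁₀(8.422e+06) = 69.25 dB(A).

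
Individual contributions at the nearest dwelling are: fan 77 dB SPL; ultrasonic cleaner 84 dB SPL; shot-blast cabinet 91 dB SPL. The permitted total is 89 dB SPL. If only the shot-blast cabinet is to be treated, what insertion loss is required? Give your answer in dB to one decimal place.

4.1 dB

Everything except the shot-blast cabinet sums to 10^(77/10) + 10^(84/10) = 3.013e+08 in linear terms, 84.79 dB SPL.
The limit corresponds to 10^(89/10) = 7.943e+08; subtracting the fixed part leaves 4.930e+08 for the shot-blast cabinet, i.e. 86.93 dB SPL.
So the shot-blast cabinet must be reduced from 91 to 86.93 dB SPL: IL = 4.07 dB.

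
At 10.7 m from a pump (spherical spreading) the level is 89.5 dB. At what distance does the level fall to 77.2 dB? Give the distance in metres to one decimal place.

44.1 m

Point-source spreading drops the level by 20·log₁₀(r₂/r₁); inverting, r₂/r₁ = 10^(ΔL/20).
r₂ = 10.7·10^((89.5−77.2)/20) = 10.7·10^(12.3/20) = 44.09 m.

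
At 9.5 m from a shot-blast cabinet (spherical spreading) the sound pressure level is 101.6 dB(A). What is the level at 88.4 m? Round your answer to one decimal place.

Point-source attenuation: ΔL = 20·log₁₀(r₂/r₁) = 20·log₁₀(88.4/9.5) = 19.375 dB.
L₂ = 101.6 − 20·log₁₀(88.4/9.5) = 101.6 − 19.375 = 82.23 dB(A).

82.2 dB(A)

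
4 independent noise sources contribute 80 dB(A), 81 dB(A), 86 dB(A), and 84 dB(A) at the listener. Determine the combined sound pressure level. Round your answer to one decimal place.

Incoherent sources combine by intensity addition: L_total = 10·log₁₀(Σ 10^(L_i/10)).
Σ 10^(L/10) = 10^(80/10) + 10^(81/10) + 10^(86/10) + 10^(84/10) = 8.752e+08.
L_total = 10·log₁₀(8.752e+08) = 89.42 dB(A).

89.4 dB(A)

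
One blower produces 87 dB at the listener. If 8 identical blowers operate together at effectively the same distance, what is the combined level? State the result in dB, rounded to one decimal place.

N identical incoherent sources raise the level by 10·log₁₀ N.
L_total = 87 + 10·log₁₀(8) = 87 + 9.031 = 96.03 dB.

96.0 dB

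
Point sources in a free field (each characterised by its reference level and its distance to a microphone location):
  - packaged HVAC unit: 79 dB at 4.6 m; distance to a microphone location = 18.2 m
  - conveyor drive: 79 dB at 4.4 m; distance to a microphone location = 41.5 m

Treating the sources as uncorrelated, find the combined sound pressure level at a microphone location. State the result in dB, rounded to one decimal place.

Propagate each source to the receiver with L = L_ref − 20·log₁₀(r/r_ref), then add intensities.
packaged HVAC unit: 79 − 20·log₁₀(18.2/4.6) = 79 − 11.95 = 67.05 dB.
conveyor drive: 79 − 20·log₁₀(41.5/4.4) = 79 − 19.49 = 59.51 dB.
Σ 10^(L/10) = 5.967e+06 → L_total = 10·log₁₀(5.967e+06) = 67.76 dB.

67.8 dB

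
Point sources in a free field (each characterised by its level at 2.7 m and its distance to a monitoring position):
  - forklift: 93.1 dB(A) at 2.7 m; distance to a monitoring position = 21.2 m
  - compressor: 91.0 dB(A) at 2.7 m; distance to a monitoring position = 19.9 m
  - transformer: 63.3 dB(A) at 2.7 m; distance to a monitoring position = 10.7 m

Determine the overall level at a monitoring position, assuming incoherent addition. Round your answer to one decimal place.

Propagate each source to the receiver with L = L_ref − 20·log₁₀(r/r_ref), then add intensities.
forklift: 93.1 − 20·log₁₀(21.2/2.7) = 93.1 − 17.90 = 75.20 dB(A).
compressor: 91.0 − 20·log₁₀(19.9/2.7) = 91.0 − 17.35 = 73.65 dB(A).
transformer: 63.3 − 20·log₁₀(10.7/2.7) = 63.3 − 11.96 = 51.34 dB(A).
Σ 10^(L/10) = 5.643e+07 → L_total = 10·log₁₀(5.643e+07) = 77.51 dB(A).

77.5 dB(A)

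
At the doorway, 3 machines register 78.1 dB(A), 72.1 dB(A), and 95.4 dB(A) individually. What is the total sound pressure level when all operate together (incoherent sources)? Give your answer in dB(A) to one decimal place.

For uncorrelated sources the intensities add, so convert each level to linear form, sum, and take 10·log₁₀ of the total.
Σ 10^(L/10) = 10^(78.1/10) + 10^(72.1/10) + 10^(95.4/10) = 3.548e+09.
L_total = 10·log₁₀(3.548e+09) = 95.50 dB(A).

95.5 dB(A)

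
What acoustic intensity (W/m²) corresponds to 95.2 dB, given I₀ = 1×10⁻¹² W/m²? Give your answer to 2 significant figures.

I = I₀·10^(L/10) = 10⁻¹² × 10^(95.2/10) = 10^(-2.480).

0.0033 W/m²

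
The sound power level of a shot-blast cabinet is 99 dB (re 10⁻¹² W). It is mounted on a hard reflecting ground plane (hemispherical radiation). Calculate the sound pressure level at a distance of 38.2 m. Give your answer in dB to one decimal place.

59.4 dB

The power spreads over a hemisphere of area 2π·r², so L_p = L_w − 10·log₁₀(2π·r²).
2π·r² = 9169 m², 10·log₁₀ of that is 39.623 dB.
L_p = 99 − 39.623 = 59.38 dB.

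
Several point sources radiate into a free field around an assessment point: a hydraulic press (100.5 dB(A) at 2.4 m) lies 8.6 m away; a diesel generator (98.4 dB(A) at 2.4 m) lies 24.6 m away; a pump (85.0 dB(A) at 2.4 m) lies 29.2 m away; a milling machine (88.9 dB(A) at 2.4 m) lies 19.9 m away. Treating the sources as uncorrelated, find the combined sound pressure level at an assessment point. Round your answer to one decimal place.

Apply inverse-square spreading to bring every level to the receiver, then sum 10^(L/10).
hydraulic press: 100.5 − 20·log₁₀(8.6/2.4) = 100.5 − 11.09 = 89.41 dB(A).
diesel generator: 98.4 − 20·log₁₀(24.6/2.4) = 98.4 − 20.21 = 78.19 dB(A).
pump: 85.0 − 20·log₁₀(29.2/2.4) = 85.0 − 21.70 = 63.30 dB(A).
milling machine: 88.9 − 20·log₁₀(19.9/2.4) = 88.9 − 18.37 = 70.53 dB(A).
Σ 10^(L/10) = 9.531e+08 → L_total = 10·log₁₀(9.531e+08) = 89.79 dB(A).

89.8 dB(A)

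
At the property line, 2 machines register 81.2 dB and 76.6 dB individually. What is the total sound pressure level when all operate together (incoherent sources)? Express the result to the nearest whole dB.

Incoherent sources combine by intensity addition: L_total = 10·log₁₀(Σ 10^(L_i/10)).
Σ 10^(L/10) = 10^(81.2/10) + 10^(76.6/10) = 1.775e+08.
L_total = 10·log₁₀(1.775e+08) = 82.49 dB.

82 dB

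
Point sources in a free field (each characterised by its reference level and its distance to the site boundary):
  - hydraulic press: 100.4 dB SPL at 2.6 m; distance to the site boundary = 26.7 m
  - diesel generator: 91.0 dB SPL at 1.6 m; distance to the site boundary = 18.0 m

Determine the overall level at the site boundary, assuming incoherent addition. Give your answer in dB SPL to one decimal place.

Apply inverse-square spreading to bring every level to the receiver, then sum 10^(L/10).
hydraulic press: 100.4 − 20·log₁₀(26.7/2.6) = 100.4 − 20.23 = 80.17 dB SPL.
diesel generator: 91.0 − 20·log₁₀(18.0/1.6) = 91.0 − 21.02 = 69.98 dB SPL.
Σ 10^(L/10) = 1.139e+08 → L_total = 10·log₁₀(1.139e+08) = 80.57 dB SPL.

80.6 dB SPL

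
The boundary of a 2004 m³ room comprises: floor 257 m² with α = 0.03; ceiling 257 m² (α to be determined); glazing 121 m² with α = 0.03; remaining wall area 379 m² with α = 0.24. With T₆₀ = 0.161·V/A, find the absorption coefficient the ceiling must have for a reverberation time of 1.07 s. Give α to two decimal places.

0.78

Required total absorption A = 0.161·2004/1.07 = 301.54 m².
Absorption from the other surfaces = 257·0.03 + 121·0.03 + 379·0.24 = 102.30 m², so the ceiling must supply 199.24 m² over 257 m².
α = 199.24/257 = 0.775.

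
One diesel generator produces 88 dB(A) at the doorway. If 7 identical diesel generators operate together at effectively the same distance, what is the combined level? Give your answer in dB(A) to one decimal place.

96.5 dB(A)

With 7 equal, uncorrelated contributions the intensity is 7× that of one unit, giving a rise of 10·log₁₀ 7.
L_total = 88 + 10·log₁₀(7) = 88 + 8.451 = 96.45 dB(A).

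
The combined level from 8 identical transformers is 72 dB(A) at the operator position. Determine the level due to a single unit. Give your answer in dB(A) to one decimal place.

63.0 dB(A)

For N identical incoherent sources L_total = L₁ + 10·log₁₀ N, so L₁ = 72 − 10·log₁₀(8) = 72 − 9.031.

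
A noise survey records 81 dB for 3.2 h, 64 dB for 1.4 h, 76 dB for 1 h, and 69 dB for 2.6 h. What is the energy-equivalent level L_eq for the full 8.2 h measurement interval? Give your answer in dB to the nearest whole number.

78 dB

Weight each interval's intensity by its duration and average over T = 8.2 h:
Σ tᵢ·10^(Lᵢ/10) = 3.2·10^(81/10) + 1.4·10^(64/10) + 1·10^(76/10) + 2.6·10^(69/10) = 4.668e+08.
L_eq = 10·log₁₀(4.668e+08/8.2) = 77.55 dB.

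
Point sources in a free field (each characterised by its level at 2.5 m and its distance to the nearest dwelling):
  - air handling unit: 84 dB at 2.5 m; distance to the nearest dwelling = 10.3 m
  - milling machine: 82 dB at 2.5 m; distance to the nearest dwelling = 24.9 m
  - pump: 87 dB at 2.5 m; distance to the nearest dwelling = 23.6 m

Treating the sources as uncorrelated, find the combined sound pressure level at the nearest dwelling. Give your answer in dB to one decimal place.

First find each source's level at the receiver (point-source: −20·log₁₀(r/r_ref)), then combine on an intensity basis.
air handling unit: 84 − 20·log₁₀(10.3/2.5) = 84 − 12.30 = 71.70 dB.
milling machine: 82 − 20·log₁₀(24.9/2.5) = 82 − 19.97 = 62.03 dB.
pump: 87 − 20·log₁₀(23.6/2.5) = 87 − 19.50 = 67.50 dB.
Σ 10^(L/10) = 2.202e+07 → L_total = 10·log₁₀(2.202e+07) = 73.43 dB.

73.4 dB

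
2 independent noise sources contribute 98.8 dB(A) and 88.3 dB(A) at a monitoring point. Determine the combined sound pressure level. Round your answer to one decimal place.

Incoherent sources combine by intensity addition: L_total = 10·log₁₀(Σ 10^(L_i/10)).
Σ 10^(L/10) = 10^(98.8/10) + 10^(88.3/10) = 8.262e+09.
L_total = 10·log₁₀(8.262e+09) = 99.17 dB(A).

99.2 dB(A)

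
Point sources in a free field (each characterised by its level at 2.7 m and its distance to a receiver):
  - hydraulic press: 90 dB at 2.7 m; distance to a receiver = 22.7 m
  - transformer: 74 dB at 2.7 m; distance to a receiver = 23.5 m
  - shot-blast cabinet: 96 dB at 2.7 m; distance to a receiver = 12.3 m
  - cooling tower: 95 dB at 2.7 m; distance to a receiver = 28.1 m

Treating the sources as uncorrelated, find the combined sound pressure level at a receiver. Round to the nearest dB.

84 dB

Apply inverse-square spreading to bring every level to the receiver, then sum 10^(L/10).
hydraulic press: 90 − 20·log₁₀(22.7/2.7) = 90 − 18.49 = 71.51 dB.
transformer: 74 − 20·log₁₀(23.5/2.7) = 74 − 18.79 = 55.21 dB.
shot-blast cabinet: 96 − 20·log₁₀(12.3/2.7) = 96 − 13.17 = 82.83 dB.
cooling tower: 95 − 20·log₁₀(28.1/2.7) = 95 − 20.35 = 74.65 dB.
Σ 10^(L/10) = 2.355e+08 → L_total = 10·log₁₀(2.355e+08) = 83.72 dB.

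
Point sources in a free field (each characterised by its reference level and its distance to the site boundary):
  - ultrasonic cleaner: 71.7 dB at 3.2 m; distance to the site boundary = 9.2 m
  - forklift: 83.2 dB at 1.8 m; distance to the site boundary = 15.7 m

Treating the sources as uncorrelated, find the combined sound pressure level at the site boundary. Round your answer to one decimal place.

Apply inverse-square spreading to bring every level to the receiver, then sum 10^(L/10).
ultrasonic cleaner: 71.7 − 20·log₁₀(9.2/3.2) = 71.7 − 9.17 = 62.53 dB.
forklift: 83.2 − 20·log₁₀(15.7/1.8) = 83.2 − 18.81 = 64.39 dB.
Σ 10^(L/10) = 4.536e+06 → L_total = 10·log₁₀(4.536e+06) = 66.57 dB.

66.6 dB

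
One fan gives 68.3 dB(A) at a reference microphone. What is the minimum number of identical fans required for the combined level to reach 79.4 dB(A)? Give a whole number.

13

N identical sources give L₁ + 10·log₁₀ N, so require 10·log₁₀ N ≥ 79.4 − 68.3 = 11.1 dB.
N ≥ 10^(11.1/10) = 12.882, so N = 13.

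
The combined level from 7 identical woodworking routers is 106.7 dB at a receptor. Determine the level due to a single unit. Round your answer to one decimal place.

For N identical incoherent sources L_total = L₁ + 10·log₁₀ N, so L₁ = 106.7 − 10·log₁₀(7) = 106.7 − 8.451.

98.2 dB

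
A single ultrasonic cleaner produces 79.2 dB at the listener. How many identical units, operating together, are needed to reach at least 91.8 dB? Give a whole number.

19

The shortfall is 91.8 − 79.2 = 12.6 dB, and N units add 10·log₁₀ N, so need 10·log₁₀ N ≥ 12.6.
N ≥ 10^(12.6/10) = 18.197, so N = 19.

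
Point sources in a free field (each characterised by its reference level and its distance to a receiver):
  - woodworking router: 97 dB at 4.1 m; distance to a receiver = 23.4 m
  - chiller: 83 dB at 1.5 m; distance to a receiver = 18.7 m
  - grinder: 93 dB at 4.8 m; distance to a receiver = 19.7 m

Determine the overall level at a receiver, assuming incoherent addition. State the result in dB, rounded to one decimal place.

84.4 dB

Apply inverse-square spreading to bring every level to the receiver, then sum 10^(L/10).
woodworking router: 97 − 20·log₁₀(23.4/4.1) = 97 − 15.13 = 81.87 dB.
chiller: 83 − 20·log₁₀(18.7/1.5) = 83 − 21.92 = 61.08 dB.
grinder: 93 − 20·log₁₀(19.7/4.8) = 93 − 12.26 = 80.74 dB.
Σ 10^(L/10) = 2.736e+08 → L_total = 10·log₁₀(2.736e+08) = 84.37 dB.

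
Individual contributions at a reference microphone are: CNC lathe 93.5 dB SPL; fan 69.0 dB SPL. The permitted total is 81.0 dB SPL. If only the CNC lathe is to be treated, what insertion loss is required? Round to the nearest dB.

Everything except the CNC lathe sums to 10^(69.0/10) = 7.943e+06 in linear terms, 69.00 dB SPL.
The limit corresponds to 10^(81.0/10) = 1.259e+08; subtracting the fixed part leaves 1.179e+08 for the CNC lathe, i.e. 80.72 dB SPL.
Required insertion loss = 93.5 − 80.72 = 12.78 dB.

13 dB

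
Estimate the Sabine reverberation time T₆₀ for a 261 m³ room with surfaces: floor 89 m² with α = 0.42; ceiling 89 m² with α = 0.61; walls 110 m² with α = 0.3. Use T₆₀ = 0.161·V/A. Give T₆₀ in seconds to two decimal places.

A = Σ Sᵢαᵢ = 89·0.42 + 89·0.61 + 110·0.3 = 124.67 m².
T₆₀ = 0.161 × 261 / 124.67 = 0.337 s.

0.34 s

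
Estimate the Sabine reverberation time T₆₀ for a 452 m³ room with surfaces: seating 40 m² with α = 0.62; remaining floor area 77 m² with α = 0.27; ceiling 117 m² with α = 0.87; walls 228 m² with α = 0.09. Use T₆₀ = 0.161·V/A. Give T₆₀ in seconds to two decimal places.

A = Σ Sᵢαᵢ = 40·0.62 + 77·0.27 + 117·0.87 + 228·0.09 = 167.90 m².
T₆₀ = 0.161 × 452 / 167.90 = 0.433 s.

0.43 s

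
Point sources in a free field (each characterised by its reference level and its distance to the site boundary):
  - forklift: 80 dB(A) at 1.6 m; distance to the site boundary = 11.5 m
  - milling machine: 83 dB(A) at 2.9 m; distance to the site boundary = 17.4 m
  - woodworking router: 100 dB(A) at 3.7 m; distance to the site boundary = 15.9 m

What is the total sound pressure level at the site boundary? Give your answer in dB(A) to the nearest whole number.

Propagate each source to the receiver with L = L_ref − 20·log₁₀(r/r_ref), then add intensities.
forklift: 80 − 20·log₁₀(11.5/1.6) = 80 − 17.13 = 62.87 dB(A).
milling machine: 83 − 20·log₁₀(17.4/2.9) = 83 − 15.56 = 67.44 dB(A).
woodworking router: 100 − 20·log₁₀(15.9/3.7) = 100 − 12.66 = 87.34 dB(A).
Σ 10^(L/10) = 5.490e+08 → L_total = 10·log₁₀(5.490e+08) = 87.40 dB(A).

87 dB(A)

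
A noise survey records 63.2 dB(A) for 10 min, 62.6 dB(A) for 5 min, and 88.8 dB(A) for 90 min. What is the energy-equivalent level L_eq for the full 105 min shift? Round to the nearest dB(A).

L_eq = 10·log₁₀[(1/T)·Σ tᵢ·10^(Lᵢ/10)] with T = 105 min.
Σ tᵢ·10^(Lᵢ/10) = 10·10^(63.2/10) + 5·10^(62.6/10) + 90·10^(88.8/10) = 6.830e+10.
L_eq = 10·log₁₀(6.830e+10/105) = 88.13 dB(A).

88 dB(A)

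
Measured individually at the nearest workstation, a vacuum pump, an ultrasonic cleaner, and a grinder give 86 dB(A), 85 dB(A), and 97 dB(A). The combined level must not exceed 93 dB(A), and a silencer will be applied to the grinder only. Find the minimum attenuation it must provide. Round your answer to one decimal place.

5.9 dB

The untreated sources together contribute 10^(86/10) + 10^(85/10) = 7.143e+08, i.e. 88.54 dB(A).
The limit corresponds to 10^(93/10) = 1.995e+09; subtracting the fixed part leaves 1.281e+09 for the grinder, i.e. 91.08 dB(A).
So the grinder must be reduced from 97 to 91.08 dB(A): IL = 5.92 dB.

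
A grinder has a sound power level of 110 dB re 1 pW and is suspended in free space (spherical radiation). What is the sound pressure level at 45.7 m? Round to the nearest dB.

66 dB

L_p = L_w − 10·log₁₀(4π·r²) with r = 45.7 m.
4π·r² = 2.624e+04 m², 10·log₁₀ of that is 44.190 dB.
L_p = 110 − 44.190 = 65.81 dB.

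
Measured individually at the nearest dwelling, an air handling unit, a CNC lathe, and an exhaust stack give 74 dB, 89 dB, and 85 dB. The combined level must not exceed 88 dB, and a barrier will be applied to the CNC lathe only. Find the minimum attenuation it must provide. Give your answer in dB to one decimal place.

The untreated sources together contribute 10^(74/10) + 10^(85/10) = 3.413e+08, i.e. 85.33 dB.
To meet 88 dB overall, the treated CNC lathe may contribute at most 10^(88/10) − 3.413e+08 = 2.896e+08, i.e. 84.62 dB.
So the CNC lathe must be reduced from 89 to 84.62 dB: IL = 4.38 dB.

4.4 dB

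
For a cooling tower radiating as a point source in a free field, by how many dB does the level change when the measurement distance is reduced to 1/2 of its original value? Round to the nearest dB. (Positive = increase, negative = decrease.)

+6 dB

Point-source spreading: ΔL = −20·log₁₀(r₂/r₁).
ΔL = −20·log₁₀(0.5) = +6.02 dB.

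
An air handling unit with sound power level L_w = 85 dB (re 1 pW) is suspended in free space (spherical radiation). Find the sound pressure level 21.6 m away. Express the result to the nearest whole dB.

L_p = L_w − 10·log₁₀(4π·r²) with r = 21.6 m.
4π·r² = 5863 m², 10·log₁₀ of that is 37.681 dB.
L_p = 85 − 37.681 = 47.32 dB.

47 dB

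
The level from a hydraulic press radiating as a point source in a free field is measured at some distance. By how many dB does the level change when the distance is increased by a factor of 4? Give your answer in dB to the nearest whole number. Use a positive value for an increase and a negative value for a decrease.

Point-source spreading: ΔL = −20·log₁₀(r₂/r₁).
ΔL = −20·log₁₀(4) = -12.04 dB.

-12 dB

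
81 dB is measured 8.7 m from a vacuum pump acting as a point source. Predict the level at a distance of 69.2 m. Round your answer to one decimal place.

63.0 dB

Point-source attenuation: ΔL = 20·log₁₀(r₂/r₁) = 20·log₁₀(69.2/8.7) = 18.012 dB.
L₂ = 81 − 20·log₁₀(69.2/8.7) = 81 − 18.012 = 62.99 dB.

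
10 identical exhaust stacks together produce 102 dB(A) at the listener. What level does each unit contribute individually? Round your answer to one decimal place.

92.0 dB(A)

10 equal contributions raise the level by 10·log₁₀ 10 = 10.000 dB, so each unit alone gives 102 − 10.000.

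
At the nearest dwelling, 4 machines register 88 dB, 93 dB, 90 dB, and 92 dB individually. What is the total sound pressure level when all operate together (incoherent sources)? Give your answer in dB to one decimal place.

For uncorrelated sources the intensities add, so convert each level to linear form, sum, and take 10·log₁₀ of the total.
Σ 10^(L/10) = 10^(88/10) + 10^(93/10) + 10^(90/10) + 10^(92/10) = 5.211e+09.
L_total = 10·log₁₀(5.211e+09) = 97.17 dB.

97.2 dB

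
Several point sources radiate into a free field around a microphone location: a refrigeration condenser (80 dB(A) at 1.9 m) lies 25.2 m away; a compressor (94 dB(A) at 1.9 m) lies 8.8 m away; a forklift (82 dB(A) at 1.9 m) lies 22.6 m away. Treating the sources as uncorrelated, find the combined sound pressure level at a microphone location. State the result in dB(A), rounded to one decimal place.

80.7 dB(A)

First find each source's level at the receiver (point-source: −20·log₁₀(r/r_ref)), then combine on an intensity basis.
refrigeration condenser: 80 − 20·log₁₀(25.2/1.9) = 80 − 22.45 = 57.55 dB(A).
compressor: 94 − 20·log₁₀(8.8/1.9) = 94 − 13.31 = 80.69 dB(A).
forklift: 82 − 20·log₁₀(22.6/1.9) = 82 − 21.51 = 60.49 dB(A).
Σ 10^(L/10) = 1.188e+08 → L_total = 10·log₁₀(1.188e+08) = 80.75 dB(A).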